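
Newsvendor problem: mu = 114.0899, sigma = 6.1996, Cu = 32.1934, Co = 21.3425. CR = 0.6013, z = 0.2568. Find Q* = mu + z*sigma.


CR = Cu/(Cu+Co) = 32.1934/(32.1934+21.3425) = 0.6013
z = 0.2568
Q* = 114.0899 + 0.2568 * 6.1996 = 115.6820

115.6820 units


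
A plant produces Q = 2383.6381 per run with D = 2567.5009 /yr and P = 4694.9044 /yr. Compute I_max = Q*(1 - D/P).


D/P = 0.5469
1 - D/P = 0.4531
I_max = 2383.6381 * 0.4531 = 1080.0987

1080.0987 units


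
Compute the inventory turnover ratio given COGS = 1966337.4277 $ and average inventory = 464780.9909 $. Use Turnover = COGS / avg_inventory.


Turnover = 1966337.4277 / 464780.9909 = 4.2307

4.2307


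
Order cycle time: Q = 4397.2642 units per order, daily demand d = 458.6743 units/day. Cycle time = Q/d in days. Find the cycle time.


Cycle = 4397.2642 / 458.6743 = 9.5869

9.5869 days


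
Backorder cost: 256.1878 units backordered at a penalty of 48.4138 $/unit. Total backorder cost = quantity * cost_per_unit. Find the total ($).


Total = 256.1878 * 48.4138 = 12403.0249

12403.0249 $


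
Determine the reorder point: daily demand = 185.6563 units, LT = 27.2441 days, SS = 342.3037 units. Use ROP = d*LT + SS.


d*LT = 185.6563 * 27.2441 = 5058.0388
ROP = 5058.0388 + 342.3037 = 5400.3425

5400.3425 units


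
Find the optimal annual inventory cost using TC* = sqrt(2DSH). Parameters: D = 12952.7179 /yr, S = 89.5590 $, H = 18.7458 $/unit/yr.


2*D*S*H = 43491473.0675
TC* = sqrt(43491473.0675) = 6594.8065

6594.8065 $/yr


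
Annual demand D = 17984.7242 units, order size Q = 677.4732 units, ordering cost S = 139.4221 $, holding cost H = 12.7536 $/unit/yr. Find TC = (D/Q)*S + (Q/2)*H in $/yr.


Ordering cost = D*S/Q = 3701.2062
Holding cost = Q*H/2 = 4320.1111
TC = 3701.2062 + 4320.1111 = 8021.3173

8021.3173 $/yr


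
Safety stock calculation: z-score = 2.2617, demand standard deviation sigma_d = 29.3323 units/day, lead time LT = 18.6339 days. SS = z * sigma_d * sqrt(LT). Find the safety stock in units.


sqrt(LT) = sqrt(18.6339) = 4.3167
SS = 2.2617 * 29.3323 * 4.3167 = 286.3736

286.3736 units


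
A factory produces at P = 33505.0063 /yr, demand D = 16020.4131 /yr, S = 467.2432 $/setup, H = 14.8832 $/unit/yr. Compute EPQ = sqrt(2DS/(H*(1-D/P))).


1 - D/P = 1 - 0.4781 = 0.5219
H*(1-D/P) = 7.7668
2DS = 14970858.1643
EPQ = sqrt(1927545.1055) = 1388.3606

1388.3606 units


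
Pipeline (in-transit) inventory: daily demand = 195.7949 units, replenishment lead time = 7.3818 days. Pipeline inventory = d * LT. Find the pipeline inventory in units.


Pipeline = 195.7949 * 7.3818 = 1445.3188

1445.3188 units


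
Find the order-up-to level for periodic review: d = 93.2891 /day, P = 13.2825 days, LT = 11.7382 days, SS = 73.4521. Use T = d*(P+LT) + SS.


P + LT = 25.0207
d*(P+LT) = 93.2891 * 25.0207 = 2334.1586
T = 2334.1586 + 73.4521 = 2407.6107

2407.6107 units


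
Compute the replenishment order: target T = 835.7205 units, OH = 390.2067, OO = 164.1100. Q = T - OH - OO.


Inventory position = OH + OO = 390.2067 + 164.1100 = 554.3167
Q = 835.7205 - 554.3167 = 281.4038

281.4038 units


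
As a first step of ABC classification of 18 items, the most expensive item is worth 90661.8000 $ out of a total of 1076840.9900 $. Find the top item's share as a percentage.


Top item = 90661.8000
Total = 1076840.9900
Percentage = 90661.8000 / 1076840.9900 * 100 = 8.4192

8.4192%


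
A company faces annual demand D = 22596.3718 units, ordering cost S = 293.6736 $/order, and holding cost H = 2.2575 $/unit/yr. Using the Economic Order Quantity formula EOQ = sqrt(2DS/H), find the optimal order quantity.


2*D*S = 2 * 22596.3718 * 293.6736 = 13271915.7069
2*D*S/H = 5879032.4283
EOQ = sqrt(5879032.4283) = 2424.6716

2424.6716 units


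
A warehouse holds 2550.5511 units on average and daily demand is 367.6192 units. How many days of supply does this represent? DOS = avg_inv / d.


DOS = 2550.5511 / 367.6192 = 6.9380

6.9380 days


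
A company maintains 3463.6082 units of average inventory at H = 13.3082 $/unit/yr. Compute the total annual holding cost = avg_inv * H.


Cost = 3463.6082 * 13.3082 = 46094.3906

46094.3906 $/yr


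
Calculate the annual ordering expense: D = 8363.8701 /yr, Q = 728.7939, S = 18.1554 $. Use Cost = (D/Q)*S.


Number of orders = D/Q = 11.4763
Cost = 11.4763 * 18.1554 = 208.3571

208.3571 $/yr


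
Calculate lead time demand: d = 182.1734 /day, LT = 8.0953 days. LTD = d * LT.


LTD = 182.1734 * 8.0953 = 1474.7483

1474.7483 units


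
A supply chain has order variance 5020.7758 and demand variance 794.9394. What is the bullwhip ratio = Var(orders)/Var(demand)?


BW = 5020.7758 / 794.9394 = 6.3159

6.3159


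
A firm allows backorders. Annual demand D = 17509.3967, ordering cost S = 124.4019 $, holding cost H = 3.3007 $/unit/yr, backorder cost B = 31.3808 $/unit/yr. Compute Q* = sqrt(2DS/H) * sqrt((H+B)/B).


sqrt(2DS/H) = 1148.8440
sqrt((H+B)/B) = 1.0513
Q* = 1148.8440 * 1.0513 = 1207.7527

1207.7527 units


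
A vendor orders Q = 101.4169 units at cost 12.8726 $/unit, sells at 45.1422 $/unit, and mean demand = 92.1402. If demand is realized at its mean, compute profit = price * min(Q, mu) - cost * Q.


Sales at mu = min(101.4169, 92.1402) = 92.1402
Revenue = 45.1422 * 92.1402 = 4159.4113
Total cost = 12.8726 * 101.4169 = 1305.4992
Profit = 4159.4113 - 1305.4992 = 2853.9121

2853.9121 $


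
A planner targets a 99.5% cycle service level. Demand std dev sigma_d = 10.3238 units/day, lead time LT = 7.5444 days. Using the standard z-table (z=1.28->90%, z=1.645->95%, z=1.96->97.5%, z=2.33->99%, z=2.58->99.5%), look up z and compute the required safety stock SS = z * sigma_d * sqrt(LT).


From the table, SL = 99.5% corresponds to z = 2.58
sqrt(LT) = sqrt(7.5444) = 2.7467
SS = 2.58 * 10.3238 * 2.7467 = 73.1597

73.1597 units


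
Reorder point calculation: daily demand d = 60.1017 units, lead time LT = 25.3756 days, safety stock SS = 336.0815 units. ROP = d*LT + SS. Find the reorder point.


d*LT = 60.1017 * 25.3756 = 1525.1167
ROP = 1525.1167 + 336.0815 = 1861.1982

1861.1982 units


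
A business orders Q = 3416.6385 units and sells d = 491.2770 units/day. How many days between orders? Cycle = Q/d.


Cycle = 3416.6385 / 491.2770 = 6.9546

6.9546 days


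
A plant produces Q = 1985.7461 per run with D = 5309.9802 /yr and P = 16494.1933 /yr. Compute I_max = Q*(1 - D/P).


D/P = 0.3219
1 - D/P = 0.6781
I_max = 1985.7461 * 0.6781 = 1346.4743

1346.4743 units


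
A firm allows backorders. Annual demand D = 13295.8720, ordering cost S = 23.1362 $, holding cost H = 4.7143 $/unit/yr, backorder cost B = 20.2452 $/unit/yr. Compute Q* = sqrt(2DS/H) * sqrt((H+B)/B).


sqrt(2DS/H) = 361.2525
sqrt((H+B)/B) = 1.1103
Q* = 361.2525 * 1.1103 = 401.1139

401.1139 units


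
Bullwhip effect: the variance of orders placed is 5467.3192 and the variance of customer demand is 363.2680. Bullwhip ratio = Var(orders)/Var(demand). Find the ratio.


BW = 5467.3192 / 363.2680 = 15.0504

15.0504


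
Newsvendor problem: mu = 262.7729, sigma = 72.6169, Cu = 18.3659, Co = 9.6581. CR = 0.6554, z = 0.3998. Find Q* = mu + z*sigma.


CR = Cu/(Cu+Co) = 18.3659/(18.3659+9.6581) = 0.6554
z = 0.3998
Q* = 262.7729 + 0.3998 * 72.6169 = 291.8051

291.8051 units


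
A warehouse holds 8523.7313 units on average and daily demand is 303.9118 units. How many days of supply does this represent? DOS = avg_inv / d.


DOS = 8523.7313 / 303.9118 = 28.0467

28.0467 days


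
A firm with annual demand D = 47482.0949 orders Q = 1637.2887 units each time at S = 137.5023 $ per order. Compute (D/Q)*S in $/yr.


Number of orders = D/Q = 29.0004
Cost = 29.0004 * 137.5023 = 3987.6274

3987.6274 $/yr


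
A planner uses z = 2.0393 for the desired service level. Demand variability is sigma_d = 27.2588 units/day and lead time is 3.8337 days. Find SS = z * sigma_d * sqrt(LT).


sqrt(LT) = sqrt(3.8337) = 1.9580
SS = 2.0393 * 27.2588 * 1.9580 = 108.8421

108.8421 units


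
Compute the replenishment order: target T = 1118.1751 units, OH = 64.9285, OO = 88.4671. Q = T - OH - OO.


Inventory position = OH + OO = 64.9285 + 88.4671 = 153.3956
Q = 1118.1751 - 153.3956 = 964.7795

964.7795 units


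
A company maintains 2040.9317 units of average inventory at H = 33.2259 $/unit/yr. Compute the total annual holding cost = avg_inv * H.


Cost = 2040.9317 * 33.2259 = 67811.7926

67811.7926 $/yr


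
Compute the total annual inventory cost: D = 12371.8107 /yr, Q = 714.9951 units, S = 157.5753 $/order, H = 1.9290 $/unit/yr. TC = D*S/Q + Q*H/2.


Ordering cost = D*S/Q = 2726.5806
Holding cost = Q*H/2 = 689.6128
TC = 2726.5806 + 689.6128 = 3416.1934

3416.1934 $/yr


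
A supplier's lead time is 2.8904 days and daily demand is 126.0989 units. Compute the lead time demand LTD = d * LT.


LTD = 126.0989 * 2.8904 = 364.4763

364.4763 units


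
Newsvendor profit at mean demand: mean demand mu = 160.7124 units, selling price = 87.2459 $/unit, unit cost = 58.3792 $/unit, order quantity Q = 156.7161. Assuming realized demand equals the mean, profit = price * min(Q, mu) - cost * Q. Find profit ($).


Sales at mu = min(156.7161, 160.7124) = 156.7161
Revenue = 87.2459 * 156.7161 = 13672.8372
Total cost = 58.3792 * 156.7161 = 9148.9605
Profit = 13672.8372 - 9148.9605 = 4523.8766

4523.8766 $


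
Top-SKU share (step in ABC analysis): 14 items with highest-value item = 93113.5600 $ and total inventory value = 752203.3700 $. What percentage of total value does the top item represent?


Top item = 93113.5600
Total = 752203.3700
Percentage = 93113.5600 / 752203.3700 * 100 = 12.3788

12.3788%


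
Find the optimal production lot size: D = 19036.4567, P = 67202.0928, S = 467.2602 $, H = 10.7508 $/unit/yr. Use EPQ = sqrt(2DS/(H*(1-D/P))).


1 - D/P = 1 - 0.2833 = 0.7167
H*(1-D/P) = 7.7054
2DS = 17789957.1299
EPQ = sqrt(2308764.3975) = 1519.4619

1519.4619 units


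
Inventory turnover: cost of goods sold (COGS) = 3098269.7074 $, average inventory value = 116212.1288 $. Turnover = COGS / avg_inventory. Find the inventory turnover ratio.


Turnover = 3098269.7074 / 116212.1288 = 26.6605

26.6605


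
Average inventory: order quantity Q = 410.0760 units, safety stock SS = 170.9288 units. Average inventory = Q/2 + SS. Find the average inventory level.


Q/2 = 205.0380
Avg = 205.0380 + 170.9288 = 375.9668

375.9668 units


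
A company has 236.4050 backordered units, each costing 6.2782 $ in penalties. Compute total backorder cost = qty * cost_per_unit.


Total = 236.4050 * 6.2782 = 1484.1979

1484.1979 $


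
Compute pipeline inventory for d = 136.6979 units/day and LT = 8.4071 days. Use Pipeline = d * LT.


Pipeline = 136.6979 * 8.4071 = 1149.2329

1149.2329 units


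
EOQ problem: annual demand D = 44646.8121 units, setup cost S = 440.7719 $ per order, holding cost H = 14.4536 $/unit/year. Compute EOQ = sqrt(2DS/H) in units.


2*D*S = 2 * 44646.8121 * 440.7719 = 39358120.3965
2*D*S/H = 2723066.9450
EOQ = sqrt(2723066.9450) = 1650.1718

1650.1718 units


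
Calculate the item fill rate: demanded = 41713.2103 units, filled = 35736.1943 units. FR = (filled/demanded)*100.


FR = 35736.1943 / 41713.2103 * 100 = 85.6712

85.6712%


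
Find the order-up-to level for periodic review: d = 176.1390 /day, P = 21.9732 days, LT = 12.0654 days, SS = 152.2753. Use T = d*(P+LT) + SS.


P + LT = 34.0386
d*(P+LT) = 176.1390 * 34.0386 = 5995.5250
T = 5995.5250 + 152.2753 = 6147.8003

6147.8003 units


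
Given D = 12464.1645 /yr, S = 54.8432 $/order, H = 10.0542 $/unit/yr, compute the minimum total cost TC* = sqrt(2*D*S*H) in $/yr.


2*D*S*H = 13745592.8240
TC* = sqrt(13745592.8240) = 3707.5049

3707.5049 $/yr


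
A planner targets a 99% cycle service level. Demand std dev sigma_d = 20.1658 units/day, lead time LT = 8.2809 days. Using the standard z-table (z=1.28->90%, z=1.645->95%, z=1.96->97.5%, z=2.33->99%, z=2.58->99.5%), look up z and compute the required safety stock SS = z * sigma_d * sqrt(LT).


From the table, SL = 99% corresponds to z = 2.33
sqrt(LT) = sqrt(8.2809) = 2.8777
SS = 2.33 * 20.1658 * 2.8777 = 135.2104

135.2104 units


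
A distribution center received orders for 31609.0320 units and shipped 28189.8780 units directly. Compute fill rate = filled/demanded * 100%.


FR = 28189.8780 / 31609.0320 * 100 = 89.1830

89.1830%


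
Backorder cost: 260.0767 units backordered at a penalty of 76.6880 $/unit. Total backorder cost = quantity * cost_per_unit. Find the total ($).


Total = 260.0767 * 76.6880 = 19944.7620

19944.7620 $


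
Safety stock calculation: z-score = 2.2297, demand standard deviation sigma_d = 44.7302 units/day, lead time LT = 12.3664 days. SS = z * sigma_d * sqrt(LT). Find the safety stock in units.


sqrt(LT) = sqrt(12.3664) = 3.5166
SS = 2.2297 * 44.7302 * 3.5166 = 350.7268

350.7268 units


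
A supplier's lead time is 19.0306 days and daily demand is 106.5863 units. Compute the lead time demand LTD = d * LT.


LTD = 106.5863 * 19.0306 = 2028.4012

2028.4012 units


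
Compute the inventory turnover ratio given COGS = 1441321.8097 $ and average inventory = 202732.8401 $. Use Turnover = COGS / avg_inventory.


Turnover = 1441321.8097 / 202732.8401 = 7.1095

7.1095


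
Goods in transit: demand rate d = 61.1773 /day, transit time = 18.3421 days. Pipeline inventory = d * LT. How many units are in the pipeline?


Pipeline = 61.1773 * 18.3421 = 1122.1202

1122.1202 units


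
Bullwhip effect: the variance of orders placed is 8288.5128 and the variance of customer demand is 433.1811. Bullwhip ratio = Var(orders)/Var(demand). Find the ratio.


BW = 8288.5128 / 433.1811 = 19.1341

19.1341


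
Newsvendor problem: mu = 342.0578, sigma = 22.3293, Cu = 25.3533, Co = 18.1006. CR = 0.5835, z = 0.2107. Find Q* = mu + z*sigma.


CR = Cu/(Cu+Co) = 25.3533/(25.3533+18.1006) = 0.5835
z = 0.2107
Q* = 342.0578 + 0.2107 * 22.3293 = 346.7626

346.7626 units


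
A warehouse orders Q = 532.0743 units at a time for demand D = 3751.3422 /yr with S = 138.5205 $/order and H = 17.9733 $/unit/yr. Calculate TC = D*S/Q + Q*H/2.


Ordering cost = D*S/Q = 976.6264
Holding cost = Q*H/2 = 4781.5655
TC = 976.6264 + 4781.5655 = 5758.1919

5758.1919 $/yr


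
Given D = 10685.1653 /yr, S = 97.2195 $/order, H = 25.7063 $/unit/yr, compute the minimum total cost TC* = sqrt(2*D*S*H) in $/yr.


2*D*S*H = 53407739.3542
TC* = sqrt(53407739.3542) = 7308.0599

7308.0599 $/yr


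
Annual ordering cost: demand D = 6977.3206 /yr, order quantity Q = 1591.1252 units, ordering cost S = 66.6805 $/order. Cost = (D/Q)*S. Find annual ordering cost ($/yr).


Number of orders = D/Q = 4.3851
Cost = 4.3851 * 66.6805 = 292.4039

292.4039 $/yr


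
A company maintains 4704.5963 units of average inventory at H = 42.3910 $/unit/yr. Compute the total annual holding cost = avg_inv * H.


Cost = 4704.5963 * 42.3910 = 199432.5418

199432.5418 $/yr


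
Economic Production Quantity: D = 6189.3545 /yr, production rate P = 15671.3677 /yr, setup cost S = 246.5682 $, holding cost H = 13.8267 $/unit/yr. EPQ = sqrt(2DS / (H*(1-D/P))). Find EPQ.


1 - D/P = 1 - 0.3949 = 0.6051
H*(1-D/P) = 8.3659
2DS = 3052195.9965
EPQ = sqrt(364838.1320) = 604.0183

604.0183 units


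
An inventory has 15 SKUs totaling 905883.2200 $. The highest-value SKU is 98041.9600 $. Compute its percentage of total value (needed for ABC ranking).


Top item = 98041.9600
Total = 905883.2200
Percentage = 98041.9600 / 905883.2200 * 100 = 10.8228

10.8228%


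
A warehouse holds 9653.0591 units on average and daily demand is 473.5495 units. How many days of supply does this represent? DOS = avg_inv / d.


DOS = 9653.0591 / 473.5495 = 20.3845

20.3845 days


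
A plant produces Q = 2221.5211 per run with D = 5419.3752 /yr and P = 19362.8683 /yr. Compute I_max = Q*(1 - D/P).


D/P = 0.2799
1 - D/P = 0.7201
I_max = 2221.5211 * 0.7201 = 1599.7508

1599.7508 units


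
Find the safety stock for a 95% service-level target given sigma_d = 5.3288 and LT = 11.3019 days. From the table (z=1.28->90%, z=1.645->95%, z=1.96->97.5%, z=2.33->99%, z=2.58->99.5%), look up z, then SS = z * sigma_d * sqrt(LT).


From the table, SL = 95% corresponds to z = 1.645
sqrt(LT) = sqrt(11.3019) = 3.3618
SS = 1.645 * 5.3288 * 3.3618 = 29.4694

29.4694 units


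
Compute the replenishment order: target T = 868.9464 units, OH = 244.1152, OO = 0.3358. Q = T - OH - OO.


Inventory position = OH + OO = 244.1152 + 0.3358 = 244.4510
Q = 868.9464 - 244.4510 = 624.4954

624.4954 units


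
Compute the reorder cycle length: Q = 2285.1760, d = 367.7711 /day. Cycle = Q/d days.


Cycle = 2285.1760 / 367.7711 = 6.2136

6.2136 days


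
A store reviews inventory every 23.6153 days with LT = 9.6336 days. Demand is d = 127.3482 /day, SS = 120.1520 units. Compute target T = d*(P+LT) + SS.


P + LT = 33.2489
d*(P+LT) = 127.3482 * 33.2489 = 4234.1876
T = 4234.1876 + 120.1520 = 4354.3396

4354.3396 units


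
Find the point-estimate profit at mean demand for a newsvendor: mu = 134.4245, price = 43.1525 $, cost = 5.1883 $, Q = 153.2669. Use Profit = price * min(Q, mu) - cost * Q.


Sales at mu = min(153.2669, 134.4245) = 134.4245
Revenue = 43.1525 * 134.4245 = 5800.7532
Total cost = 5.1883 * 153.2669 = 795.1947
Profit = 5800.7532 - 795.1947 = 5005.5586

5005.5586 $


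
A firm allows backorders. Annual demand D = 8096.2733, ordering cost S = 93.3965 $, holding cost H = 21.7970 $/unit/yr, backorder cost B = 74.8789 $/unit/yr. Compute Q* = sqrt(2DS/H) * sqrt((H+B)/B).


sqrt(2DS/H) = 263.4053
sqrt((H+B)/B) = 1.1363
Q* = 263.4053 * 1.1363 = 299.2981

299.2981 units


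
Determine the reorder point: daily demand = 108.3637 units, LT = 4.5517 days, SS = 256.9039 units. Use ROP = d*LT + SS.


d*LT = 108.3637 * 4.5517 = 493.2391
ROP = 493.2391 + 256.9039 = 750.1430

750.1430 units


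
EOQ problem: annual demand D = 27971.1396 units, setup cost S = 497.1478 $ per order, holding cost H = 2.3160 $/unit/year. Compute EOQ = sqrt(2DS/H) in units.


2*D*S = 2 * 27971.1396 * 497.1478 = 27811581.0313
2*D*S/H = 12008454.6767
EOQ = sqrt(12008454.6767) = 3465.3217

3465.3217 units


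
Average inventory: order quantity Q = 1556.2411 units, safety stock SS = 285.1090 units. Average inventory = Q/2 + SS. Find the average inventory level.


Q/2 = 778.1205
Avg = 778.1205 + 285.1090 = 1063.2296

1063.2296 units


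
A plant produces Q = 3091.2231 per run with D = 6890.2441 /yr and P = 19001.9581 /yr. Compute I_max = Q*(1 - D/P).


D/P = 0.3626
1 - D/P = 0.6374
I_max = 3091.2231 * 0.6374 = 1970.3238

1970.3238 units


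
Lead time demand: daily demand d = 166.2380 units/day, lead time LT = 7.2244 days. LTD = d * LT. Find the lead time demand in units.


LTD = 166.2380 * 7.2244 = 1200.9698

1200.9698 units


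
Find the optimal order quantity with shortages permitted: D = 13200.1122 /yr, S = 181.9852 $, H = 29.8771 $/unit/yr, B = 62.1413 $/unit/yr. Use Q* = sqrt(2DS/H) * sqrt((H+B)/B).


sqrt(2DS/H) = 401.0076
sqrt((H+B)/B) = 1.2169
Q* = 401.0076 * 1.2169 = 487.9775

487.9775 units


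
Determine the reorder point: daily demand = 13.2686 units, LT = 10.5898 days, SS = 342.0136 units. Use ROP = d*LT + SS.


d*LT = 13.2686 * 10.5898 = 140.5118
ROP = 140.5118 + 342.0136 = 482.5254

482.5254 units


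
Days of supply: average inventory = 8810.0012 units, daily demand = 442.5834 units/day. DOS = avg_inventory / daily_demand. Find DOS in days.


DOS = 8810.0012 / 442.5834 = 19.9059

19.9059 days


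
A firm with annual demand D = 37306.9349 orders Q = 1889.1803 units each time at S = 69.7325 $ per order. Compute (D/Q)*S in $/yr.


Number of orders = D/Q = 19.7477
Cost = 19.7477 * 69.7325 = 1377.0553

1377.0553 $/yr


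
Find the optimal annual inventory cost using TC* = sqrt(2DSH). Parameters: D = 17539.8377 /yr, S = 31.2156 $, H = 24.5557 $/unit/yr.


2*D*S*H = 26889304.6722
TC* = sqrt(26889304.6722) = 5185.4898

5185.4898 $/yr


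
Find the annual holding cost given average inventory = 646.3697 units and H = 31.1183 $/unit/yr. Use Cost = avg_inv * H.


Cost = 646.3697 * 31.1183 = 20113.9262

20113.9262 $/yr


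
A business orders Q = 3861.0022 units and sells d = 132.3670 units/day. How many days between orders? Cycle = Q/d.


Cycle = 3861.0022 / 132.3670 = 29.1689

29.1689 days


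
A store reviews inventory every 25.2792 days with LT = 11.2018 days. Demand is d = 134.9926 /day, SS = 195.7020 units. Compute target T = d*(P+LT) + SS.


P + LT = 36.4810
d*(P+LT) = 134.9926 * 36.4810 = 4924.6650
T = 4924.6650 + 195.7020 = 5120.3670

5120.3670 units


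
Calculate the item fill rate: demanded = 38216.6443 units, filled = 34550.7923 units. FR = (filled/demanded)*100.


FR = 34550.7923 / 38216.6443 * 100 = 90.4077

90.4077%


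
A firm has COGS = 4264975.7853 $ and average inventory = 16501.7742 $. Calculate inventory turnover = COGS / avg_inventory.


Turnover = 4264975.7853 / 16501.7742 = 258.4556

258.4556


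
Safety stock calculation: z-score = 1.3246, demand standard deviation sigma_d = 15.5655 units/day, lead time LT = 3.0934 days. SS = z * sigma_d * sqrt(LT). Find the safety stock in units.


sqrt(LT) = sqrt(3.0934) = 1.7588
SS = 1.3246 * 15.5655 * 1.7588 = 36.2632

36.2632 units


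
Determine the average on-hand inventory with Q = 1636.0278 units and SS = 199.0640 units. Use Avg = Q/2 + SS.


Q/2 = 818.0139
Avg = 818.0139 + 199.0640 = 1017.0779

1017.0779 units


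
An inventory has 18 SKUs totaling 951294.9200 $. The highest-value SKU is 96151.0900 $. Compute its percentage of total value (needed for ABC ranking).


Top item = 96151.0900
Total = 951294.9200
Percentage = 96151.0900 / 951294.9200 * 100 = 10.1074

10.1074%


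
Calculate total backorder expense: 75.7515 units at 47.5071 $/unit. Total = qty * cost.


Total = 75.7515 * 47.5071 = 3598.7341

3598.7341 $


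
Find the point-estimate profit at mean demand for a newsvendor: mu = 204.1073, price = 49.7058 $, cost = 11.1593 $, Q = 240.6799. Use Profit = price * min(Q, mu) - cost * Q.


Sales at mu = min(240.6799, 204.1073) = 204.1073
Revenue = 49.7058 * 204.1073 = 10145.3166
Total cost = 11.1593 * 240.6799 = 2685.8192
Profit = 10145.3166 - 2685.8192 = 7459.4974

7459.4974 $


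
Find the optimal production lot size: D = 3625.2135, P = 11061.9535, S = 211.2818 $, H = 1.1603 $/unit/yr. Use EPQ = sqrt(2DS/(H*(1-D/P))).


1 - D/P = 1 - 0.3277 = 0.6723
H*(1-D/P) = 0.7800
2DS = 1531883.2673
EPQ = sqrt(1963833.2577) = 1401.3684

1401.3684 units


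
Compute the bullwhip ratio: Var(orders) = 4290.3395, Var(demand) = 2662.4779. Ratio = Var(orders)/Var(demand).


BW = 4290.3395 / 2662.4779 = 1.6114

1.6114


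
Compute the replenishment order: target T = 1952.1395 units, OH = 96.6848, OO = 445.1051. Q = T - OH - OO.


Inventory position = OH + OO = 96.6848 + 445.1051 = 541.7899
Q = 1952.1395 - 541.7899 = 1410.3496

1410.3496 units


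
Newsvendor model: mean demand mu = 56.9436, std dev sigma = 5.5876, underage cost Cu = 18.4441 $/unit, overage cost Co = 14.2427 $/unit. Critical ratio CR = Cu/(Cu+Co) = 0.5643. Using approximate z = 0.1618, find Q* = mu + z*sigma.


CR = Cu/(Cu+Co) = 18.4441/(18.4441+14.2427) = 0.5643
z = 0.1618
Q* = 56.9436 + 0.1618 * 5.5876 = 57.8477

57.8477 units


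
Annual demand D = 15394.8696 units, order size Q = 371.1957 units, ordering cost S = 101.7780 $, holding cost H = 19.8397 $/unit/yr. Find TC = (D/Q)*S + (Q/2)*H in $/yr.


Ordering cost = D*S/Q = 4221.1131
Holding cost = Q*H/2 = 3682.2057
TC = 4221.1131 + 3682.2057 = 7903.3188

7903.3188 $/yr


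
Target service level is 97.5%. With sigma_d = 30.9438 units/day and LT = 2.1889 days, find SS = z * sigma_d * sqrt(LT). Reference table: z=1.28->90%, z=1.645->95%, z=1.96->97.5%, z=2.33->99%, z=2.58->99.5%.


From the table, SL = 97.5% corresponds to z = 1.96
sqrt(LT) = sqrt(2.1889) = 1.4795
SS = 1.96 * 30.9438 * 1.4795 = 89.7310

89.7310 units


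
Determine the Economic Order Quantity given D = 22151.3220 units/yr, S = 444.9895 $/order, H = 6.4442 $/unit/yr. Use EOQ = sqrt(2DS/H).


2*D*S = 2 * 22151.3220 * 444.9895 = 19714211.4022
2*D*S/H = 3059217.8086
EOQ = sqrt(3059217.8086) = 1749.0620

1749.0620 units


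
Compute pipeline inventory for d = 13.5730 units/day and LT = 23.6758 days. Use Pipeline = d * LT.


Pipeline = 13.5730 * 23.6758 = 321.3516

321.3516 units


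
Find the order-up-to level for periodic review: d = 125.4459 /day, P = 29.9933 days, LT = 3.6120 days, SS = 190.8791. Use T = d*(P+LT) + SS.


P + LT = 33.6053
d*(P+LT) = 125.4459 * 33.6053 = 4215.6471
T = 4215.6471 + 190.8791 = 4406.5262

4406.5262 units


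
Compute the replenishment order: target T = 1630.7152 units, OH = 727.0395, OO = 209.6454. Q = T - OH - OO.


Inventory position = OH + OO = 727.0395 + 209.6454 = 936.6849
Q = 1630.7152 - 936.6849 = 694.0303

694.0303 units


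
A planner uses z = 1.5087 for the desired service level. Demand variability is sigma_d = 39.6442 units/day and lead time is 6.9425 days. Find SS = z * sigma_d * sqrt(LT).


sqrt(LT) = sqrt(6.9425) = 2.6349
SS = 1.5087 * 39.6442 * 2.6349 = 157.5943

157.5943 units


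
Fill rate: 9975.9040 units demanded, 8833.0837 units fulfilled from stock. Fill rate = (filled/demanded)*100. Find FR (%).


FR = 8833.0837 / 9975.9040 * 100 = 88.5442

88.5442%


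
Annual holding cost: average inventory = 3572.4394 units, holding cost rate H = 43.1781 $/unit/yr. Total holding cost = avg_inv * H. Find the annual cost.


Cost = 3572.4394 * 43.1781 = 154251.1457

154251.1457 $/yr


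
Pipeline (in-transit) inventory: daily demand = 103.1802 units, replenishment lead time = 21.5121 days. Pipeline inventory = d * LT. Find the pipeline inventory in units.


Pipeline = 103.1802 * 21.5121 = 2219.6228

2219.6228 units


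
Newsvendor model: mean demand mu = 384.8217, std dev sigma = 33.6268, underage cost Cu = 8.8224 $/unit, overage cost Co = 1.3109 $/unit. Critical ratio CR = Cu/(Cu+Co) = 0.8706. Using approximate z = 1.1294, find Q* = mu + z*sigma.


CR = Cu/(Cu+Co) = 8.8224/(8.8224+1.3109) = 0.8706
z = 1.1294
Q* = 384.8217 + 1.1294 * 33.6268 = 422.7998

422.7998 units


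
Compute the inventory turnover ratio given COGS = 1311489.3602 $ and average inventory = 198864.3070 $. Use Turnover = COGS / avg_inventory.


Turnover = 1311489.3602 / 198864.3070 = 6.5949

6.5949


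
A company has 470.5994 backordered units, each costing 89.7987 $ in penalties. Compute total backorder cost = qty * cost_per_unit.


Total = 470.5994 * 89.7987 = 42259.2143

42259.2143 $


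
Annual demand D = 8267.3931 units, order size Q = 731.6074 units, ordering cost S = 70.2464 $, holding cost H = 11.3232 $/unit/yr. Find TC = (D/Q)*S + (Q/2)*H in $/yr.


Ordering cost = D*S/Q = 793.8064
Holding cost = Q*H/2 = 4142.0685
TC = 793.8064 + 4142.0685 = 4935.8748

4935.8748 $/yr


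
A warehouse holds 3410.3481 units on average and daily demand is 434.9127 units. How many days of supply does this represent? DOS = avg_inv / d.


DOS = 3410.3481 / 434.9127 = 7.8415

7.8415 days


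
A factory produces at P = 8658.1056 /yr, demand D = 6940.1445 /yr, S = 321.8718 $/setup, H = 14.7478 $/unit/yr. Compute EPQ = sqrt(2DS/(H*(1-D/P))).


1 - D/P = 1 - 0.8016 = 0.1984
H*(1-D/P) = 2.9263
2DS = 4467673.6050
EPQ = sqrt(1526735.3122) = 1235.6113

1235.6113 units


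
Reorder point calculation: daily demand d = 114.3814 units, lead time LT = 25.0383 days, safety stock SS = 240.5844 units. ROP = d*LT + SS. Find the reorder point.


d*LT = 114.3814 * 25.0383 = 2863.9158
ROP = 2863.9158 + 240.5844 = 3104.5002

3104.5002 units


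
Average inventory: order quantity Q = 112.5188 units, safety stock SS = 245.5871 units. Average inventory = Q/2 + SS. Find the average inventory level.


Q/2 = 56.2594
Avg = 56.2594 + 245.5871 = 301.8465

301.8465 units


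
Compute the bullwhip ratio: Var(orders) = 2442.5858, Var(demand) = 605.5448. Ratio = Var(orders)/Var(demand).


BW = 2442.5858 / 605.5448 = 4.0337

4.0337


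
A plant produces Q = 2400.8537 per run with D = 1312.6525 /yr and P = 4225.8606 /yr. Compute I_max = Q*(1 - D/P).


D/P = 0.3106
1 - D/P = 0.6894
I_max = 2400.8537 * 0.6894 = 1655.0916

1655.0916 units


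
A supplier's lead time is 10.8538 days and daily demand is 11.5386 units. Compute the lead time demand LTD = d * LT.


LTD = 11.5386 * 10.8538 = 125.2377

125.2377 units


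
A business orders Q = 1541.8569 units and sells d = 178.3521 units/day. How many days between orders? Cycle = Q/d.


Cycle = 1541.8569 / 178.3521 = 8.6450

8.6450 days


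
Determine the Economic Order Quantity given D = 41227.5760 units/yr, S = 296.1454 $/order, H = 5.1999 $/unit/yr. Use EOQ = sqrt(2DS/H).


2*D*S = 2 * 41227.5760 * 296.1454 = 24418713.9711
2*D*S/H = 4695996.8405
EOQ = sqrt(4695996.8405) = 2167.0249

2167.0249 units


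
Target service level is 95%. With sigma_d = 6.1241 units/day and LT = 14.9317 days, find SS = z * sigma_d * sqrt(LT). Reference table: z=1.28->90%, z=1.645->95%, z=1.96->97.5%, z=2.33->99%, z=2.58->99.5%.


From the table, SL = 95% corresponds to z = 1.645
sqrt(LT) = sqrt(14.9317) = 3.8642
SS = 1.645 * 6.1241 * 3.8642 = 38.9281

38.9281 units


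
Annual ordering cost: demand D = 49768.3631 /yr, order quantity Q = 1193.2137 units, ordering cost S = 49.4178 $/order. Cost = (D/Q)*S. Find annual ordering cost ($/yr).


Number of orders = D/Q = 41.7095
Cost = 41.7095 * 49.4178 = 2061.1924

2061.1924 $/yr


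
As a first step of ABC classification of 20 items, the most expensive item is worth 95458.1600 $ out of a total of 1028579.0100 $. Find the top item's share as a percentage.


Top item = 95458.1600
Total = 1028579.0100
Percentage = 95458.1600 / 1028579.0100 * 100 = 9.2806

9.2806%


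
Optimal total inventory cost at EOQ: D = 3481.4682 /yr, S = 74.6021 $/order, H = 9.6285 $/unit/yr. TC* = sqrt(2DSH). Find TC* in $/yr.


2*D*S*H = 5001521.2208
TC* = sqrt(5001521.2208) = 2236.4081

2236.4081 $/yr


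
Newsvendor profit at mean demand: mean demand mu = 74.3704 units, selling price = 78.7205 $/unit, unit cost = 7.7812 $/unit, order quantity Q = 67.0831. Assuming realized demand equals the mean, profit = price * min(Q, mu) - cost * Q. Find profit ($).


Sales at mu = min(67.0831, 74.3704) = 67.0831
Revenue = 78.7205 * 67.0831 = 5280.8152
Total cost = 7.7812 * 67.0831 = 521.9870
Profit = 5280.8152 - 521.9870 = 4758.8282

4758.8282 $


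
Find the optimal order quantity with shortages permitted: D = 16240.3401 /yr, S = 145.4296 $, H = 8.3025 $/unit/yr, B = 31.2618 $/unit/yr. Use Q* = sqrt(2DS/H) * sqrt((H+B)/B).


sqrt(2DS/H) = 754.2833
sqrt((H+B)/B) = 1.1250
Q* = 754.2833 * 1.1250 = 848.5536

848.5536 units


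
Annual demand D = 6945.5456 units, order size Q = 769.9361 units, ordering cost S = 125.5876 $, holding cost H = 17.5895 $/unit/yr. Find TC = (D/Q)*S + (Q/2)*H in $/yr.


Ordering cost = D*S/Q = 1132.9179
Holding cost = Q*H/2 = 6771.3955
TC = 1132.9179 + 6771.3955 = 7904.3134

7904.3134 $/yr


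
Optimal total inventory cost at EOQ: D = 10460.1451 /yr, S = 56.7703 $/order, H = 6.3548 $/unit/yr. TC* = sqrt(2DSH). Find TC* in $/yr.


2*D*S*H = 7547285.5327
TC* = sqrt(7547285.5327) = 2747.2323

2747.2323 $/yr


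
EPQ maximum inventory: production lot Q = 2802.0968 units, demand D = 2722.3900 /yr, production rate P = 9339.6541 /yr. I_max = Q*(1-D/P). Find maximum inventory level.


D/P = 0.2915
1 - D/P = 0.7085
I_max = 2802.0968 * 0.7085 = 1985.3213

1985.3213 units


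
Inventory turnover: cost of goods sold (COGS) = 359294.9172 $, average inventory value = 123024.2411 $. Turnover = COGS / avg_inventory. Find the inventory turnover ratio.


Turnover = 359294.9172 / 123024.2411 = 2.9205

2.9205


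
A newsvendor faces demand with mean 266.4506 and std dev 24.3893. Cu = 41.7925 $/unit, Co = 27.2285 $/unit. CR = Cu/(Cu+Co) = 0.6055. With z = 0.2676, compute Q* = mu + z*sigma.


CR = Cu/(Cu+Co) = 41.7925/(41.7925+27.2285) = 0.6055
z = 0.2676
Q* = 266.4506 + 0.2676 * 24.3893 = 272.9772

272.9772 units


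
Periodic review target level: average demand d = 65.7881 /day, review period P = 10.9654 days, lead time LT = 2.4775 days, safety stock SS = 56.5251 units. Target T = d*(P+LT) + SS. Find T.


P + LT = 13.4429
d*(P+LT) = 65.7881 * 13.4429 = 884.3828
T = 884.3828 + 56.5251 = 940.9079

940.9079 units


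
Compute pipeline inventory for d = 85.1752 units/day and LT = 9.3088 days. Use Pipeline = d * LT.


Pipeline = 85.1752 * 9.3088 = 792.8789

792.8789 units


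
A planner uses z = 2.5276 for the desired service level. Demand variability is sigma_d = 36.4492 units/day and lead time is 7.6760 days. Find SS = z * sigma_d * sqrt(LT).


sqrt(LT) = sqrt(7.6760) = 2.7706
SS = 2.5276 * 36.4492 * 2.7706 = 255.2489

255.2489 units


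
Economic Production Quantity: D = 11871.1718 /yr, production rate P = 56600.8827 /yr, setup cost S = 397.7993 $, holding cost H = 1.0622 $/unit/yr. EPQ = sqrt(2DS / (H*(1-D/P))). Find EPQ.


1 - D/P = 1 - 0.2097 = 0.7903
H*(1-D/P) = 0.8394
2DS = 9444687.6644
EPQ = sqrt(11251447.9700) = 3354.3178

3354.3178 units


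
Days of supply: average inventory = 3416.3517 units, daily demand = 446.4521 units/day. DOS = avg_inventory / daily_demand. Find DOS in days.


DOS = 3416.3517 / 446.4521 = 7.6522

7.6522 days


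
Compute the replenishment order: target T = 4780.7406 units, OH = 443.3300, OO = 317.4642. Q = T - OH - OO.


Inventory position = OH + OO = 443.3300 + 317.4642 = 760.7942
Q = 4780.7406 - 760.7942 = 4019.9464

4019.9464 units


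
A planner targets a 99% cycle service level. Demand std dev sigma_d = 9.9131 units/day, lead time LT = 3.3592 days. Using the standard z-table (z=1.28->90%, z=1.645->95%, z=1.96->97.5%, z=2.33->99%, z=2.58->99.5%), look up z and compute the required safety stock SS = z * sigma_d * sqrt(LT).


From the table, SL = 99% corresponds to z = 2.33
sqrt(LT) = sqrt(3.3592) = 1.8328
SS = 2.33 * 9.9131 * 1.8328 = 42.3334

42.3334 units


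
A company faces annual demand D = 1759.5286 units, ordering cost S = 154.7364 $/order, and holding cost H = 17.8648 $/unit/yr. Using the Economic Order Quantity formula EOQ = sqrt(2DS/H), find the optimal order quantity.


2*D*S = 2 * 1759.5286 * 154.7364 = 544526.2425
2*D*S/H = 30480.3996
EOQ = sqrt(30480.3996) = 174.5864

174.5864 units


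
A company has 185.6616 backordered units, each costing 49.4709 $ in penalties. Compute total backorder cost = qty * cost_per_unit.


Total = 185.6616 * 49.4709 = 9184.8464

9184.8464 $


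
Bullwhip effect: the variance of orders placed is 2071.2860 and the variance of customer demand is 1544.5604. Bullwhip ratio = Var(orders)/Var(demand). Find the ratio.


BW = 2071.2860 / 1544.5604 = 1.3410

1.3410


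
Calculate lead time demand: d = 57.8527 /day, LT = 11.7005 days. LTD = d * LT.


LTD = 57.8527 * 11.7005 = 676.9055

676.9055 units


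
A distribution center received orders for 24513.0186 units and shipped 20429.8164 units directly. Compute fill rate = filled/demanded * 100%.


FR = 20429.8164 / 24513.0186 * 100 = 83.3427

83.3427%


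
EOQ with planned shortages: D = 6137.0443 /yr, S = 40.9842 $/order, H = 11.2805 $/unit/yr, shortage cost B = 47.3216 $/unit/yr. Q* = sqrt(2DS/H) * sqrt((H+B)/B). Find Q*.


sqrt(2DS/H) = 211.1731
sqrt((H+B)/B) = 1.1128
Q* = 211.1731 * 1.1128 = 234.9988

234.9988 units


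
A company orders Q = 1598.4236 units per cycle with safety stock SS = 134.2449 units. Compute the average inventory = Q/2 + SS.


Q/2 = 799.2118
Avg = 799.2118 + 134.2449 = 933.4567

933.4567 units


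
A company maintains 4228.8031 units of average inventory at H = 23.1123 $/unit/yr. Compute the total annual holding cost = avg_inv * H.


Cost = 4228.8031 * 23.1123 = 97737.3659

97737.3659 $/yr


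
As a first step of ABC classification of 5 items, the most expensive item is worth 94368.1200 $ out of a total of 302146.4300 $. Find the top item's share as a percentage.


Top item = 94368.1200
Total = 302146.4300
Percentage = 94368.1200 / 302146.4300 * 100 = 31.2326

31.2326%


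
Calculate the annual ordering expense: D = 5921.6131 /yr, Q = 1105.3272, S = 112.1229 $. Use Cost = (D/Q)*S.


Number of orders = D/Q = 5.3573
Cost = 5.3573 * 112.1229 = 600.6804

600.6804 $/yr


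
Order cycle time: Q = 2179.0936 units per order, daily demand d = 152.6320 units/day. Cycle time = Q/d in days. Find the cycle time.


Cycle = 2179.0936 / 152.6320 = 14.2768

14.2768 days


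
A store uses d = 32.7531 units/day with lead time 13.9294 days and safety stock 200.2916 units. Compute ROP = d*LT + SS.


d*LT = 32.7531 * 13.9294 = 456.2310
ROP = 456.2310 + 200.2916 = 656.5226

656.5226 units


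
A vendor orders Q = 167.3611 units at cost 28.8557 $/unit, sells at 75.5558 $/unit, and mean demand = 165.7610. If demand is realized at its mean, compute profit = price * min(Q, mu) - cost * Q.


Sales at mu = min(167.3611, 165.7610) = 165.7610
Revenue = 75.5558 * 165.7610 = 12524.2050
Total cost = 28.8557 * 167.3611 = 4829.3217
Profit = 12524.2050 - 4829.3217 = 7694.8833

7694.8833 $


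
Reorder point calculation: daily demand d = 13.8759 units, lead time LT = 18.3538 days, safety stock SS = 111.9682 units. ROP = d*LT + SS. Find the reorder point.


d*LT = 13.8759 * 18.3538 = 254.6755
ROP = 254.6755 + 111.9682 = 366.6437

366.6437 units


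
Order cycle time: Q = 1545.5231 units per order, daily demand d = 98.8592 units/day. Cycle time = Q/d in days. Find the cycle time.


Cycle = 1545.5231 / 98.8592 = 15.6336

15.6336 days


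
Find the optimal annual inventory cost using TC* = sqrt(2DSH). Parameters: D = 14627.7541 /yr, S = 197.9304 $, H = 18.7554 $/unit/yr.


2*D*S*H = 108604164.7483
TC* = sqrt(108604164.7483) = 10421.3322

10421.3322 $/yr


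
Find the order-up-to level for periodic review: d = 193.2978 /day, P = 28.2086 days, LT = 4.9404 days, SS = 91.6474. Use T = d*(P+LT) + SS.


P + LT = 33.1490
d*(P+LT) = 193.2978 * 33.1490 = 6407.6288
T = 6407.6288 + 91.6474 = 6499.2762

6499.2762 units


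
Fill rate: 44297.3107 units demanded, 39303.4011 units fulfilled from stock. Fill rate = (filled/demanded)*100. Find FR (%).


FR = 39303.4011 / 44297.3107 * 100 = 88.7264

88.7264%


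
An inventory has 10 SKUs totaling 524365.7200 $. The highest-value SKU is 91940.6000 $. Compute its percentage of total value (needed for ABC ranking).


Top item = 91940.6000
Total = 524365.7200
Percentage = 91940.6000 / 524365.7200 * 100 = 17.5337

17.5337%


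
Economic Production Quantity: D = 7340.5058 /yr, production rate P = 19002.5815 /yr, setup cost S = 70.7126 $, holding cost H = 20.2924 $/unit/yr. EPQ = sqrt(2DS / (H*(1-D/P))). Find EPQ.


1 - D/P = 1 - 0.3863 = 0.6137
H*(1-D/P) = 12.4537
2DS = 1038132.5009
EPQ = sqrt(83359.6958) = 288.7208

288.7208 units


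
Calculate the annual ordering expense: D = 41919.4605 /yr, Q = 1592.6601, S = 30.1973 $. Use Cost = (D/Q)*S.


Number of orders = D/Q = 26.3204
Cost = 26.3204 * 30.1973 = 794.8052

794.8052 $/yr


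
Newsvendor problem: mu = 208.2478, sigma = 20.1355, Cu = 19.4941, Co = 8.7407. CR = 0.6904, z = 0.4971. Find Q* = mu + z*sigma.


CR = Cu/(Cu+Co) = 19.4941/(19.4941+8.7407) = 0.6904
z = 0.4971
Q* = 208.2478 + 0.4971 * 20.1355 = 218.2572

218.2572 units


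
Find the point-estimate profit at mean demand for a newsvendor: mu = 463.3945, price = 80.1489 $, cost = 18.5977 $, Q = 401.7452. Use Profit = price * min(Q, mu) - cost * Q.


Sales at mu = min(401.7452, 463.3945) = 401.7452
Revenue = 80.1489 * 401.7452 = 32199.4359
Total cost = 18.5977 * 401.7452 = 7471.5367
Profit = 32199.4359 - 7471.5367 = 24727.8992

24727.8992 $
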